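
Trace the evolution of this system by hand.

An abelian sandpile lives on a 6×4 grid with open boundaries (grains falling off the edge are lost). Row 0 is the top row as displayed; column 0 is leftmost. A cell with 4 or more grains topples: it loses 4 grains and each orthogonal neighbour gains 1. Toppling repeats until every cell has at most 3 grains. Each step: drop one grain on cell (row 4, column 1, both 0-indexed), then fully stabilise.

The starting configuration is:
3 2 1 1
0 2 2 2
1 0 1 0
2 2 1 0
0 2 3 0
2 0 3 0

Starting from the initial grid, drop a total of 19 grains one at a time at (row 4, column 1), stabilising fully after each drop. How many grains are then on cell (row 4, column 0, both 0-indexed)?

1

[0] 3 2 1 1
0 2 2 2
1 0 1 0
2 2 1 0
0 2 3 0
2 0 3 0
[1] 3 2 1 1
0 2 2 2
1 0 1 0
2 2 1 0
0 3 3 0
2 0 3 0
[2] 3 2 1 1
0 2 2 2
1 0 1 0
2 3 2 0
1 1 1 1
2 2 0 1
[3] 3 2 1 1
0 2 2 2
1 0 1 0
2 3 2 0
1 2 1 1
2 2 0 1
[4] 3 2 1 1
0 2 2 2
1 0 1 0
2 3 2 0
1 3 1 1
2 2 0 1
[5] 3 2 1 1
0 2 2 2
1 1 1 0
3 0 3 0
2 1 2 1
2 3 0 1
[6] 3 2 1 1
0 2 2 2
1 1 1 0
3 0 3 0
2 2 2 1
2 3 0 1
[7] 3 2 1 1
0 2 2 2
1 1 1 0
3 0 3 0
2 3 2 1
2 3 0 1
[8] 3 2 1 1
0 2 2 2
1 1 1 0
3 1 3 0
3 1 3 1
3 0 1 1
[9] 3 2 1 1
0 2 2 2
1 1 1 0
3 1 3 0
3 2 3 1
3 0 1 1
[10] 3 2 1 1
0 2 2 2
1 1 1 0
3 1 3 0
3 3 3 1
3 0 1 1
[11] 3 2 1 1
0 2 2 2
2 2 2 0
1 0 1 1
2 3 1 2
0 2 2 1
[12] 3 2 1 1
0 2 2 2
2 2 2 0
1 1 1 1
3 0 2 2
0 3 2 1
[13] 3 2 1 1
0 2 2 2
2 2 2 0
1 1 1 1
3 1 2 2
0 3 2 1
[14] 3 2 1 1
0 2 2 2
2 2 2 0
1 1 1 1
3 2 2 2
0 3 2 1
[15] 3 2 1 1
0 2 2 2
2 2 2 0
1 1 1 1
3 3 2 2
0 3 2 1
[16] 3 2 1 1
0 2 2 2
2 2 2 0
2 2 1 1
0 2 3 2
2 0 3 1
[17] 3 2 1 1
0 2 2 2
2 2 2 0
2 2 1 1
0 3 3 2
2 0 3 1
[18] 3 2 1 1
0 2 2 2
2 2 2 0
2 3 2 1
1 1 1 3
2 2 0 2
[19] 3 2 1 1
0 2 2 2
2 2 2 0
2 3 2 1
1 2 1 3
2 2 0 2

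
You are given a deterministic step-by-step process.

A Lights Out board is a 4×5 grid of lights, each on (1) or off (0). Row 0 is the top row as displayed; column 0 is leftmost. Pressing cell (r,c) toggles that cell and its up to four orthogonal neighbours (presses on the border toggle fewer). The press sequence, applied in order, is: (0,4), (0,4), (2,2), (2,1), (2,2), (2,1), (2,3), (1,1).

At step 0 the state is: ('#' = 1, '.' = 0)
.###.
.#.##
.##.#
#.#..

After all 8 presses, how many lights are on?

9

step 0: .###.
.#.##
.##.#
#.#..
step 1: .##.#
.#.#.
.##.#
#.#..
step 2: .###.
.#.##
.##.#
#.#..
step 3: .###.
.####
...##
#....
step 4: .###.
..###
#####
##...
step 5: .###.
...##
#...#
###..
step 6: .###.
.#.##
.##.#
#.#..
step 7: .###.
.#..#
.#.#.
#.##.
step 8: ..##.
#.#.#
...#.
#.##.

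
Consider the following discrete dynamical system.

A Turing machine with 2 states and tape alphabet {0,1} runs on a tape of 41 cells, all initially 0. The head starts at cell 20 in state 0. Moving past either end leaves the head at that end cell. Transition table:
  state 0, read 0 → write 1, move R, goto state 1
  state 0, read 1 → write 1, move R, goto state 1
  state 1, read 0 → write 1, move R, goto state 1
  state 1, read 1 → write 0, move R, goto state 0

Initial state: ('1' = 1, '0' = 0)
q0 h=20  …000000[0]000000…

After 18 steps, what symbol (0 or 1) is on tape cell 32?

[0] q0 h=20  …000000[0]000000…
[1] q1 h=21  …000001[0]000000…
[2] q1 h=22  …000011[0]000000…
[3] q1 h=23  …000111[0]000000…
[4] q1 h=24  …001111[0]000000…
[5] q1 h=25  …011111[0]000000…
[6] q1 h=26  …111111[0]000000…
[7] q1 h=27  …111111[0]000000…
[8] q1 h=28  …111111[0]000000…
[9] q1 h=29  …111111[0]000000…
[10] q1 h=30  …111111[0]000000…
[11] q1 h=31  …111111[0]000000…
[12] q1 h=32  …111111[0]000000…
[13] q1 h=33  …111111[0]000000…
[14] q1 h=34  …111111[0]000000|
[15] q1 h=35  …111111[0]00000|
[16] q1 h=36  …111111[0]0000|
[17] q1 h=37  …111111[0]000|
[18] q1 h=38  …111111[0]00|

1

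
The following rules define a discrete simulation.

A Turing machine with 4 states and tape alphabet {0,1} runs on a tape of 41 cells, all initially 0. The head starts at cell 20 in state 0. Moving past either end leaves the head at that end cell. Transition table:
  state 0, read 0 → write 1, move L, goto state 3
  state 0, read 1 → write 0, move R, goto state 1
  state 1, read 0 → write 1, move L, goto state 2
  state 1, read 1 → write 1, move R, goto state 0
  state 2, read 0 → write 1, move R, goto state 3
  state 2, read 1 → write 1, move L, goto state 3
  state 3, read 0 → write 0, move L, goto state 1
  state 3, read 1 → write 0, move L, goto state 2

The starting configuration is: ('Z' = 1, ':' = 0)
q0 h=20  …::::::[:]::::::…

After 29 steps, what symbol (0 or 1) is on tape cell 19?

t=0: q0 h=20  …::::::[:]::::::…
t=1: q3 h=19  …::::::[:]Z:::::…
t=2: q1 h=18  …::::::[:]:Z::::…
t=3: q2 h=17  …::::::[:]Z:Z:::…
t=4: q3 h=18  …:::::Z[Z]:Z::::…
t=5: q2 h=17  …::::::[Z]::Z:::…
t=6: q3 h=16  …::::::[:]Z::Z::…
t=7: q1 h=15  …::::::[:]:Z::Z:…
t=8: q2 h=14  …::::::[:]Z:Z::Z…
t=9: q3 h=15  …:::::Z[Z]:Z::Z:…
t=10: q2 h=14  …::::::[Z]::Z::Z…
t=11: q3 h=13  …::::::[:]Z::Z::…
t=12: q1 h=12  …::::::[:]:Z::Z:…
t=13: q2 h=11  …::::::[:]Z:Z::Z…
t=14: q3 h=12  …:::::Z[Z]:Z::Z:…
t=15: q2 h=11  …::::::[Z]::Z::Z…
t=16: q3 h=10  …::::::[:]Z::Z::…
t=17: q1 h= 9  …::::::[:]:Z::Z:…
t=18: q2 h= 8  …::::::[:]Z:Z::Z…
t=19: q3 h= 9  …:::::Z[Z]:Z::Z:…
t=20: q2 h= 8  …::::::[Z]::Z::Z…
t=21: q3 h= 7  …::::::[:]Z::Z::…
t=22: q1 h= 6  |::::::[:]:Z::Z:…
t=23: q2 h= 5  |:::::[:]Z:Z::Z…
t=24: q3 h= 6  |:::::Z[Z]:Z::Z:…
t=25: q2 h= 5  |:::::[Z]::Z::Z…
t=26: q3 h= 4  |::::[:]Z::Z::…
t=27: q1 h= 3  |:::[:]:Z::Z:…
t=28: q2 h= 2  |::[:]Z:Z::Z…
t=29: q3 h= 3  |::Z[Z]:Z::Z:…

0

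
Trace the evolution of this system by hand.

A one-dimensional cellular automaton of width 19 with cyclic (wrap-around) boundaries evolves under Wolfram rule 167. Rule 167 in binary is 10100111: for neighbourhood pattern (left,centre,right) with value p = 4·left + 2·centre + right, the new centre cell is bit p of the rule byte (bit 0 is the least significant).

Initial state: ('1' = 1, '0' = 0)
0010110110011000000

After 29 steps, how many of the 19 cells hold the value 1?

10

gen 0: 0010110110011000000
gen 1: 1111001000100011111
gen 2: 1110011011101101111
gen 3: 1100100101010010111
gen 4: 1001101111110111011
gen 5: 0010010111101010101
gen 6: 0110111011011111111
gen 7: 1001010100101111110
gen 8: 1011111101110111101
gen 9: 0101111010101011010
gen 10: 1110110111111100110
gen 11: 0101001011111001001
gen 12: 1111011101110011011
gen 13: 1110101010100100101
gen 14: 1101111111101101110
gen 15: 0010111111010010101
gen 16: 0111011110110111111
gen 17: 1010101101001011110
gen 18: 1111110011011101101
gen 19: 1111100100101010010
gen 20: 0111001101111110111
gen 21: 1010010010111101010
gen 22: 1110110111011011111
gen 23: 1101001010100101111
gen 24: 1011011111101110111
gen 25: 0100101111010101011
gen 26: 1101110110111111100
gen 27: 0010101001011111001
gen 28: 0111111011101110011
gen 29: 1011110101010100100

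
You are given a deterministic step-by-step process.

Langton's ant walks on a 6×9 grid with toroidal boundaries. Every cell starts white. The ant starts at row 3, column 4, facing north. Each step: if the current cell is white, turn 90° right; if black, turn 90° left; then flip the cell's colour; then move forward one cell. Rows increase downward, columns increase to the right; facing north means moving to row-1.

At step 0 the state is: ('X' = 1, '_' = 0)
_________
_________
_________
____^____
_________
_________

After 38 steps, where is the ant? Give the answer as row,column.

0) _________
_________
_________
____^____
_________
_________
1) _________
_________
_________
____X>___
_________
_________
2) _________
_________
_________
____XX___
_____v___
_________
3) _________
_________
_________
____XX___
____<X___
_________
4) _________
_________
_________
____^X___
____XX___
_________
5) _________
_________
_________
___<_X___
____XX___
_________
6) _________
_________
___^_____
___X_X___
____XX___
_________
7) _________
_________
___X>____
___X_X___
____XX___
_________
8) _________
_________
___XX____
___XvX___
____XX___
_________
9) _________
_________
___XX____
___<XX___
____XX___
_________
10) _________
_________
___XX____
____XX___
___vXX___
_________
11) _________
_________
___XX____
____XX___
__<XXX___
_________
12) _________
_________
___XX____
__^_XX___
__XXXX___
_________
13) _________
_________
___XX____
__X>XX___
__XXXX___
_________
14) _________
_________
___XX____
__XXXX___
__XvXX___
_________
15) _________
_________
___XX____
__XXXX___
__X_>X___
_________
16) _________
_________
___XX____
__XX^X___
__X__X___
_________
17) _________
_________
___XX____
__X<_X___
__X__X___
_________
18) _________
_________
___XX____
__X__X___
__Xv_X___
_________
19) _________
_________
___XX____
__X__X___
__<X_X___
_________
20) _________
_________
___XX____
__X__X___
___X_X___
__v______
21) _________
_________
___XX____
__X__X___
___X_X___
_<X______
22) _________
_________
___XX____
__X__X___
_^_X_X___
_XX______
23) _________
_________
___XX____
__X__X___
_X>X_X___
_XX______
24) _________
_________
___XX____
__X__X___
_XXX_X___
_Xv______
25) _________
_________
___XX____
__X__X___
_XXX_X___
_X_>_____
26) ___v_____
_________
___XX____
__X__X___
_XXX_X___
_X_X_____
27) __<X_____
_________
___XX____
__X__X___
_XXX_X___
_X_X_____
28) __XX_____
_________
___XX____
__X__X___
_XXX_X___
_X^X_____
29) __XX_____
_________
___XX____
__X__X___
_XXX_X___
_XX>_____
30) __XX_____
_________
___XX____
__X__X___
_XX^_X___
_XX______
31) __XX_____
_________
___XX____
__X__X___
_X<__X___
_XX______
32) __XX_____
_________
___XX____
__X__X___
_X___X___
_Xv______
33) __XX_____
_________
___XX____
__X__X___
_X___X___
_X_>_____
34) __Xv_____
_________
___XX____
__X__X___
_X___X___
_X_X_____
35) __X_>____
_________
___XX____
__X__X___
_X___X___
_X_X_____
36) __X_X____
____v____
___XX____
__X__X___
_X___X___
_X_X_____
37) __X_X____
___<X____
___XX____
__X__X___
_X___X___
_X_X_____
38) __X^X____
___XX____
___XX____
__X__X___
_X___X___
_X_X_____

0,3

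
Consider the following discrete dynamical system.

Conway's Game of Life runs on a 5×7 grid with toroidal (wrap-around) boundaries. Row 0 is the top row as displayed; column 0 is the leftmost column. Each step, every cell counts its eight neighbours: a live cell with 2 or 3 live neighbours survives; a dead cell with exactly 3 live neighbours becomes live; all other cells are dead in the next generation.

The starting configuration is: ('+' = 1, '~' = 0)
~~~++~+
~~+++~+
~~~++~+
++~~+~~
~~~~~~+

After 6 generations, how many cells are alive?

6

0) ~~~++~+
~~+++~+
~~~++~+
++~~+~~
~~~~~~+
1) +~+~+~+
+~+~~~+
~+~~~~+
+~~++~+
~~~++~+
2) ~~+~+~~
~~++~~~
~+++~~~
~~+++~+
~++~~~~
3) ~~~~~~~
~~~~+~~
~+~~~~~
+~~~+~~
~+~~++~
4) ~~~~++~
~~~~~~~
~~~~~~~
++~~++~
~~~~++~
5) ~~~~++~
~~~~~~~
~~~~~~~
~~~~+++
~~~+~~~
6) ~~~~+~~
~~~~~~~
~~~~~+~
~~~~++~
~~~+~~+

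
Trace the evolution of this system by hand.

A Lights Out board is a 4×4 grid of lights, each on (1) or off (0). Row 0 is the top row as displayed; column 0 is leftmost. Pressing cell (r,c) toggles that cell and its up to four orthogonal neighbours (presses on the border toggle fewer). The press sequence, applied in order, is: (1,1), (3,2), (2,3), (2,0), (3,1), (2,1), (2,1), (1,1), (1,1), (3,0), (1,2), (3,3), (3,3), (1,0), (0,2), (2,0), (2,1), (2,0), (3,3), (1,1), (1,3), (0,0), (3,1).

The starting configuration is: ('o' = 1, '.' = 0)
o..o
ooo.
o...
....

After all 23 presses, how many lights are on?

7

k=0  o..o
ooo.
o...
....
k=1  oo.o
....
oo..
....
k=2  oo.o
....
ooo.
.ooo
k=3  oo.o
...o
oo.o
.oo.
k=4  oo.o
o..o
...o
ooo.
k=5  oo.o
o..o
.o.o
....
k=6  oo.o
oo.o
o.oo
.o..
k=7  oo.o
o..o
.o.o
....
k=8  o..o
.ooo
...o
....
k=9  oo.o
o..o
.o.o
....
k=10  oo.o
o..o
oo.o
oo..
k=11  oooo
ooo.
oooo
oo..
k=12  oooo
ooo.
ooo.
oooo
k=13  oooo
ooo.
oooo
oo..
k=14  .ooo
..o.
.ooo
oo..
k=15  ....
....
.ooo
oo..
k=16  ....
o...
o.oo
.o..
k=17  ....
oo..
.o.o
....
k=18  ....
.o..
o..o
o...
k=19  ....
.o..
o...
o.oo
k=20  .o..
o.o.
oo..
o.oo
k=21  .o.o
o..o
oo.o
o.oo
k=22  o..o
...o
oo.o
o.oo
k=23  o..o
...o
o..o
.o.o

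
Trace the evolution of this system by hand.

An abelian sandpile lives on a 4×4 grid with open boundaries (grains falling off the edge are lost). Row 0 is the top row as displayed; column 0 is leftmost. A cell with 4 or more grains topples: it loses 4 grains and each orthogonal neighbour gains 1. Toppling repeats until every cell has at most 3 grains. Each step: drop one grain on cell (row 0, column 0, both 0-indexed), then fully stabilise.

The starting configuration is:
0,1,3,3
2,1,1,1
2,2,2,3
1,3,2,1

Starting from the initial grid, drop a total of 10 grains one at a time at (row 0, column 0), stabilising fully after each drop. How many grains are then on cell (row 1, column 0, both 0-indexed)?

step 0: 0,1,3,3
2,1,1,1
2,2,2,3
1,3,2,1
step 1: 1,1,3,3
2,1,1,1
2,2,2,3
1,3,2,1
step 2: 2,1,3,3
2,1,1,1
2,2,2,3
1,3,2,1
step 3: 3,1,3,3
2,1,1,1
2,2,2,3
1,3,2,1
step 4: 0,2,3,3
3,1,1,1
2,2,2,3
1,3,2,1
step 5: 1,2,3,3
3,1,1,1
2,2,2,3
1,3,2,1
step 6: 2,2,3,3
3,1,1,1
2,2,2,3
1,3,2,1
step 7: 3,2,3,3
3,1,1,1
2,2,2,3
1,3,2,1
step 8: 1,3,3,3
0,2,1,1
3,2,2,3
1,3,2,1
step 9: 2,3,3,3
0,2,1,1
3,2,2,3
1,3,2,1
step 10: 3,3,3,3
0,2,1,1
3,2,2,3
1,3,2,1

0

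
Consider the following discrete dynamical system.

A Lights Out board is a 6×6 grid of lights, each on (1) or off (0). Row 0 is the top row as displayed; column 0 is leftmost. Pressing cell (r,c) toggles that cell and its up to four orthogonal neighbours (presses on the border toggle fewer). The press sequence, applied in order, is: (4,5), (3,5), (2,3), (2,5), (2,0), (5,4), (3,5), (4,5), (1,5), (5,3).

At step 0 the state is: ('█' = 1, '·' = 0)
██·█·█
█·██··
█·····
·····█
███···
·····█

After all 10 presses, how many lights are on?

0) ██·█·█
█·██··
█·····
·····█
███···
·····█
1) ██·█·█
█·██··
█·····
······
███·██
······
2) ██·█·█
█·██··
█····█
····██
███·█·
······
3) ██·█·█
█·█···
█·████
···███
███·█·
······
4) ██·█·█
█·█··█
█·██··
···██·
███·█·
······
5) ██·█·█
··█··█
·███··
█··██·
███·█·
······
6) ██·█·█
··█··█
·███··
█··██·
███···
···███
7) ██·█·█
··█··█
·███·█
█··█·█
███··█
···███
8) ██·█·█
··█··█
·███·█
█··█··
███·█·
···██·
9) ██·█··
··█·█·
·███··
█··█··
███·█·
···██·
10) ██·█··
··█·█·
·███··
█··█··
█████·
··█···

16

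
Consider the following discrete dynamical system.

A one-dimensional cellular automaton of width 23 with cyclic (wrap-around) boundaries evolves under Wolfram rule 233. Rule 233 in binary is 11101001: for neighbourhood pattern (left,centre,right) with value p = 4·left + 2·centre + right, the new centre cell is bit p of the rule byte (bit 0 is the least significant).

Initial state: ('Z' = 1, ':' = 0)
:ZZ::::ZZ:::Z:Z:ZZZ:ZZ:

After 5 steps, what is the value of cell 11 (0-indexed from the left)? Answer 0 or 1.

1

step 0: :ZZ::::ZZ:::Z:Z:ZZZ:ZZ:
step 1: :ZZ:ZZ:ZZ:Z::Z:ZZZZZZZ:
step 2: :ZZZZZZZZZ::::ZZZZZZZZ:
step 3: :ZZZZZZZZZ:ZZ:ZZZZZZZZ:
step 4: :ZZZZZZZZZZZZZZZZZZZZZ:
step 5: :ZZZZZZZZZZZZZZZZZZZZZ:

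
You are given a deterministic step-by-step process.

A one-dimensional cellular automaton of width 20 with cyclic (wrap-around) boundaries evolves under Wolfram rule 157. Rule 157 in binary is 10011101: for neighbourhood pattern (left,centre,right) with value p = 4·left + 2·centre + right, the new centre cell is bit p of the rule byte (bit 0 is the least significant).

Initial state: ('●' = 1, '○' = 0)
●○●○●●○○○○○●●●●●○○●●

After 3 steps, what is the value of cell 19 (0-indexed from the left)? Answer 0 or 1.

0

0) ●○●○●●○○○○○●●●●●○○●●
1) ○○●○●○●●●●○●●●●○●○●●
2) ●○●○●○●●●○○●●●○○●○●○
3) ●○●○●○●●○●○●●○●○●○●○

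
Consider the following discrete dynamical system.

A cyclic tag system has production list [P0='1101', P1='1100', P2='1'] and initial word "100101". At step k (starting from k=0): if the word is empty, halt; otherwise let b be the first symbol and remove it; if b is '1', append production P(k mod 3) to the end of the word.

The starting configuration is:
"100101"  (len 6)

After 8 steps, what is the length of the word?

15

[0] "100101"  (len 6)
[1] "001011101"  (len 9)
[2] "01011101"  (len 8)
[3] "1011101"  (len 7)
[4] "0111011101"  (len 10)
[5] "111011101"  (len 9)
[6] "110111011"  (len 9)
[7] "101110111101"  (len 12)
[8] "011101111011100"  (len 15)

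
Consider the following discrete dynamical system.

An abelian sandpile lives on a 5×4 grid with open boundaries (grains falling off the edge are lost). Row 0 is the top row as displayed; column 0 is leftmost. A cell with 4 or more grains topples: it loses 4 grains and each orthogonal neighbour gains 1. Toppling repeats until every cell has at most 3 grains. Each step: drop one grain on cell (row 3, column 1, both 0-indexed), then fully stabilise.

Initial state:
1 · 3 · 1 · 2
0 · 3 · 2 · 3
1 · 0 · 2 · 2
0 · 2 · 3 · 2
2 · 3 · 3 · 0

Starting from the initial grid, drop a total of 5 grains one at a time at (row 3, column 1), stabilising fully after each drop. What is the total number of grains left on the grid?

t=0: 1 · 3 · 1 · 2
0 · 3 · 2 · 3
1 · 0 · 2 · 2
0 · 2 · 3 · 2
2 · 3 · 3 · 0
t=1: 1 · 3 · 1 · 2
0 · 3 · 2 · 3
1 · 0 · 2 · 2
0 · 3 · 3 · 2
2 · 3 · 3 · 0
t=2: 1 · 3 · 1 · 2
0 · 3 · 2 · 3
1 · 1 · 3 · 2
1 · 2 · 1 · 3
3 · 1 · 1 · 1
t=3: 1 · 3 · 1 · 2
0 · 3 · 2 · 3
1 · 1 · 3 · 2
1 · 3 · 1 · 3
3 · 1 · 1 · 1
t=4: 1 · 3 · 1 · 2
0 · 3 · 2 · 3
1 · 2 · 3 · 2
2 · 0 · 2 · 3
3 · 2 · 1 · 1
t=5: 1 · 3 · 1 · 2
0 · 3 · 2 · 3
1 · 2 · 3 · 2
2 · 1 · 2 · 3
3 · 2 · 1 · 1

38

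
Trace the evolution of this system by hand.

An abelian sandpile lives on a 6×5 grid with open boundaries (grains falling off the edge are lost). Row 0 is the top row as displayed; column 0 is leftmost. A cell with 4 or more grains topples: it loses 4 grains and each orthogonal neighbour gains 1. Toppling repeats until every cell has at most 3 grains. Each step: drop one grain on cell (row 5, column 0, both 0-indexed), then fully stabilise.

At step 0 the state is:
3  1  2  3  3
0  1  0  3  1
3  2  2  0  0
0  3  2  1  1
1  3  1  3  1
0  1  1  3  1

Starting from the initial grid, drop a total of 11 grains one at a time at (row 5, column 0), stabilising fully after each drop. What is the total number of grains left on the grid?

53

step 0: 3  1  2  3  3
0  1  0  3  1
3  2  2  0  0
0  3  2  1  1
1  3  1  3  1
0  1  1  3  1
step 1: 3  1  2  3  3
0  1  0  3  1
3  2  2  0  0
0  3  2  1  1
1  3  1  3  1
1  1  1  3  1
step 2: 3  1  2  3  3
0  1  0  3  1
3  2  2  0  0
0  3  2  1  1
1  3  1  3  1
2  1  1  3  1
step 3: 3  1  2  3  3
0  1  0  3  1
3  2  2  0  0
0  3  2  1  1
1  3  1  3  1
3  1  1  3  1
step 4: 3  1  2  3  3
0  1  0  3  1
3  2  2  0  0
0  3  2  1  1
2  3  1  3  1
0  2  1  3  1
step 5: 3  1  2  3  3
0  1  0  3  1
3  2  2  0  0
0  3  2  1  1
2  3  1  3  1
1  2  1  3  1
step 6: 3  1  2  3  3
0  1  0  3  1
3  2  2  0  0
0  3  2  1  1
2  3  1  3  1
2  2  1  3  1
step 7: 3  1  2  3  3
0  1  0  3  1
3  2  2  0  0
0  3  2  1  1
2  3  1  3  1
3  2  1  3  1
step 8: 3  1  2  3  3
0  1  0  3  1
3  2  2  0  0
0  3  2  1  1
3  3  1  3  1
0  3  1  3  1
step 9: 3  1  2  3  3
0  1  0  3  1
3  2  2  0  0
0  3  2  1  1
3  3  1  3  1
1  3  1  3  1
step 10: 3  1  2  3  3
0  1  0  3  1
3  2  2  0  0
0  3  2  1  1
3  3  1  3  1
2  3  1  3  1
step 11: 3  1  2  3  3
0  1  0  3  1
3  2  2  0  0
0  3  2  1  1
3  3  1  3  1
3  3  1  3  1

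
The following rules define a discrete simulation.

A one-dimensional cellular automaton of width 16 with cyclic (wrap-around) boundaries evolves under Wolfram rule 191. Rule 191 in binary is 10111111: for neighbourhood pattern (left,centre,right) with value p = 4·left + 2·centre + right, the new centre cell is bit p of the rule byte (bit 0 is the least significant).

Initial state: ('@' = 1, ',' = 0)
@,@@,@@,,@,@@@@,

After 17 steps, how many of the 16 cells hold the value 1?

k=0  @,@@,@@,,@,@@@@,
k=1  @@@,@@,@@@@@@@,@
k=2  @@,@@,@@@@@@@,@@
k=3  @,@@,@@@@@@@,@@@
k=4  ,@@,@@@@@@@,@@@@
k=5  @@,@@@@@@@,@@@@,
k=6  @,@@@@@@@,@@@@,@
k=7  ,@@@@@@@,@@@@,@@
k=8  @@@@@@@,@@@@,@@,
k=9  @@@@@@,@@@@,@@,@
k=10  @@@@@,@@@@,@@,@@
k=11  @@@@,@@@@,@@,@@@
k=12  @@@,@@@@,@@,@@@@
k=13  @@,@@@@,@@,@@@@@
k=14  @,@@@@,@@,@@@@@@
k=15  ,@@@@,@@,@@@@@@@
k=16  @@@@,@@,@@@@@@@,
k=17  @@@,@@,@@@@@@@,@

13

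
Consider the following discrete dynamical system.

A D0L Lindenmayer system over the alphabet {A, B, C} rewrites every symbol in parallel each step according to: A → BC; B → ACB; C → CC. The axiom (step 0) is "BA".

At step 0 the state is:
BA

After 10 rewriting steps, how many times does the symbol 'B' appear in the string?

[0] BA
[1] ACBBC
[2] BCCCACBACBCC
[3] ACBCCCCCCBCCCACBBCCCACBCCCC
[4] BCCCACBCCCCCCCCCCCCACBCCCCCCBCCCACBACBCCCCCCBCCCACBCCCCCCCC
[5] ACBCCCCCCBCCCACBCCCCCCCCCCCCCCCCCCCCCCCCBCCCACBCCCCCCCCCCC…BCCCACBBCCCACBCCCCCCCCCCCCACBCCCCCCBCCCACBCCCCCCCCCCCCCCCC  (len 126)
[6] BCCCACBCCCCCCCCCCCCACBCCCCCCBCCCACBCCCCCCCCCCCCCCCCCCCCCCC…CCCCCCCCCCACBCCCCCCBCCCACBCCCCCCCCCCCCCCCCCCCCCCCCCCCCCCCC  (len 265)
[7] ACBCCCCCCBCCCACBCCCCCCCCCCCCCCCCCCCCCCCCBCCCACBCCCCCCCCCCC…CCCCCCCCCCCCCCCCCCCCCCCCCCCCCCCCCCCCCCCCCCCCCCCCCCCCCCCCCC  (len 551)
[8] BCCCACBCCCCCCCCCCCCACBCCCCCCBCCCACBCCCCCCCCCCCCCCCCCCCCCCC…CCCCCCCCCCCCCCCCCCCCCCCCCCCCCCCCCCCCCCCCCCCCCCCCCCCCCCCCCC  (len 1136)
[9] ACBCCCCCCBCCCACBCCCCCCCCCCCCCCCCCCCCCCCCBCCCACBCCCCCCCCCCC…CCCCCCCCCCCCCCCCCCCCCCCCCCCCCCCCCCCCCCCCCCCCCCCCCCCCCCCCCC  (len 2327)
[10] BCCCACBCCCCCCCCCCCCACBCCCCCCBCCCACBCCCCCCCCCCCCCCCCCCCCCCC…CCCCCCCCCCCCCCCCCCCCCCCCCCCCCCCCCCCCCCCCCCCCCCCCCCCCCCCCCC  (len 4743)

144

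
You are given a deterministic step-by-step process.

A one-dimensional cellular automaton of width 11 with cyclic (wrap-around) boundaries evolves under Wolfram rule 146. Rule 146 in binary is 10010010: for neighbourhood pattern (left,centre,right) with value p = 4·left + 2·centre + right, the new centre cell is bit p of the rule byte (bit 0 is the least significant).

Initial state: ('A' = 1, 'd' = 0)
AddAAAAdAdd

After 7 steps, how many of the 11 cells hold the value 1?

2

k=0  AddAAAAdAdd
k=1  dAAdAAdddAA
k=2  ddddddAdAdd
k=3  dddddAdddAd
k=4  ddddAdAdAdA
k=5  AddAddddddd
k=6  dAAdAdddddA
k=7  dddddAdddAd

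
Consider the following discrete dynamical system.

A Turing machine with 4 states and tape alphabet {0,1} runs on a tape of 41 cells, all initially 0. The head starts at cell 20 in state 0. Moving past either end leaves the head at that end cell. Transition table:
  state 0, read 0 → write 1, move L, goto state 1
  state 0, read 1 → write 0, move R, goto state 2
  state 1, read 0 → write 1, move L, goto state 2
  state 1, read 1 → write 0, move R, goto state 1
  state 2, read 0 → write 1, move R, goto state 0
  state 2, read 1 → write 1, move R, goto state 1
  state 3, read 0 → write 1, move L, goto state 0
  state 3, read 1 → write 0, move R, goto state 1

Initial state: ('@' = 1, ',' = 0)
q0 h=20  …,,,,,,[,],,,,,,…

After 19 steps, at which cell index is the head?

t=0: q0 h=20  …,,,,,,[,],,,,,,…
t=1: q1 h=19  …,,,,,,[,]@,,,,,…
t=2: q2 h=18  …,,,,,,[,]@@,,,,…
t=3: q0 h=19  …,,,,,@[@]@,,,,,…
t=4: q2 h=20  …,,,,@,[@],,,,,,…
t=5: q1 h=21  …,,,@,@[,],,,,,,…
t=6: q2 h=20  …,,,,@,[@]@,,,,,…
t=7: q1 h=21  …,,,@,@[@],,,,,,…
t=8: q1 h=22  …,,@,@,[,],,,,,,…
t=9: q2 h=21  …,,,@,@[,]@,,,,,…
t=10: q0 h=22  …,,@,@@[@],,,,,,…
t=11: q2 h=23  …,@,@@,[,],,,,,,…
t=12: q0 h=24  …@,@@,@[,],,,,,,…
t=13: q1 h=23  …,@,@@,[@]@,,,,,…
t=14: q1 h=24  …@,@@,,[@],,,,,,…
t=15: q1 h=25  …,@@,,,[,],,,,,,…
t=16: q2 h=24  …@,@@,,[,]@,,,,,…
t=17: q0 h=25  …,@@,,@[@],,,,,,…
t=18: q2 h=26  …@@,,@,[,],,,,,,…
t=19: q0 h=27  …@,,@,@[,],,,,,,…

27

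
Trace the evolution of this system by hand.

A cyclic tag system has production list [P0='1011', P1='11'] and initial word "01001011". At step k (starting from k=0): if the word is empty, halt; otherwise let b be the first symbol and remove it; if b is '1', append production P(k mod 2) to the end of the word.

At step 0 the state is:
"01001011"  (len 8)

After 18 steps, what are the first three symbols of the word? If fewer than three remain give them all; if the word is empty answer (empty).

step 0: "01001011"  (len 8)
step 1: "1001011"  (len 7)
step 2: "00101111"  (len 8)
step 3: "0101111"  (len 7)
step 4: "101111"  (len 6)
step 5: "011111011"  (len 9)
step 6: "11111011"  (len 8)
step 7: "11110111011"  (len 11)
step 8: "111011101111"  (len 12)
step 9: "110111011111011"  (len 15)
step 10: "1011101111101111"  (len 16)
step 11: "0111011111011111011"  (len 19)
step 12: "111011111011111011"  (len 18)
step 13: "110111110111110111011"  (len 21)
step 14: "1011111011111011101111"  (len 22)
step 15: "0111110111110111011111011"  (len 25)
step 16: "111110111110111011111011"  (len 24)
step 17: "111101111101110111110111011"  (len 27)
step 18: "1110111110111011111011101111"  (len 28)

111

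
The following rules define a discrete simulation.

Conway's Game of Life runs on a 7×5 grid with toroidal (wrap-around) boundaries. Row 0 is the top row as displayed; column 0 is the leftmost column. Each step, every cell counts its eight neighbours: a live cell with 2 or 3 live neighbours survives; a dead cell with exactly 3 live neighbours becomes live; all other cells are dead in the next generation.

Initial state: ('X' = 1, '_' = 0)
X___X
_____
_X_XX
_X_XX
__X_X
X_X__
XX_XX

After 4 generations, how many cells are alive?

18

t=0: X___X
_____
_X_XX
_X_XX
__X_X
X_X__
XX_XX
t=1: _X_X_
___X_
___XX
_X___
__X_X
__X__
__XX_
t=2: ___XX
___X_
__XXX
X_X_X
_XXX_
_XX__
_X_X_
t=3: ___XX
_____
XXX__
X____
____X
X____
XX_XX
t=4: __XX_
XXXXX
XX___
X___X
X___X
_X_X_
_XXX_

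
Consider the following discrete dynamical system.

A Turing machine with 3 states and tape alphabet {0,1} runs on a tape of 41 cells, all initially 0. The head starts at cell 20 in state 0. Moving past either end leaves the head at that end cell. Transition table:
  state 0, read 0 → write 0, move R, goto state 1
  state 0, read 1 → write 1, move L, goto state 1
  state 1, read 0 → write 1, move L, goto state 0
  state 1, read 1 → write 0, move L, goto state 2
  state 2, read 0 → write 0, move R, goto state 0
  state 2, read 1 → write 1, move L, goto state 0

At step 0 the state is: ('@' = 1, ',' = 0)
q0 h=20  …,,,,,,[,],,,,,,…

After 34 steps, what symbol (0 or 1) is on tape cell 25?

0

step 0: q0 h=20  …,,,,,,[,],,,,,,…
step 1: q1 h=21  …,,,,,,[,],,,,,,…
step 2: q0 h=20  …,,,,,,[,]@,,,,,…
step 3: q1 h=21  …,,,,,,[@],,,,,,…
step 4: q2 h=20  …,,,,,,[,],,,,,,…
step 5: q0 h=21  …,,,,,,[,],,,,,,…
step 6: q1 h=22  …,,,,,,[,],,,,,,…
step 7: q0 h=21  …,,,,,,[,]@,,,,,…
step 8: q1 h=22  …,,,,,,[@],,,,,,…
step 9: q2 h=21  …,,,,,,[,],,,,,,…
step 10: q0 h=22  …,,,,,,[,],,,,,,…
step 11: q1 h=23  …,,,,,,[,],,,,,,…
step 12: q0 h=22  …,,,,,,[,]@,,,,,…
step 13: q1 h=23  …,,,,,,[@],,,,,,…
step 14: q2 h=22  …,,,,,,[,],,,,,,…
step 15: q0 h=23  …,,,,,,[,],,,,,,…
step 16: q1 h=24  …,,,,,,[,],,,,,,…
step 17: q0 h=23  …,,,,,,[,]@,,,,,…
step 18: q1 h=24  …,,,,,,[@],,,,,,…
step 19: q2 h=23  …,,,,,,[,],,,,,,…
step 20: q0 h=24  …,,,,,,[,],,,,,,…
step 21: q1 h=25  …,,,,,,[,],,,,,,…
step 22: q0 h=24  …,,,,,,[,]@,,,,,…
step 23: q1 h=25  …,,,,,,[@],,,,,,…
step 24: q2 h=24  …,,,,,,[,],,,,,,…
step 25: q0 h=25  …,,,,,,[,],,,,,,…
step 26: q1 h=26  …,,,,,,[,],,,,,,…
step 27: q0 h=25  …,,,,,,[,]@,,,,,…
step 28: q1 h=26  …,,,,,,[@],,,,,,…
step 29: q2 h=25  …,,,,,,[,],,,,,,…
step 30: q0 h=26  …,,,,,,[,],,,,,,…
step 31: q1 h=27  …,,,,,,[,],,,,,,…
step 32: q0 h=26  …,,,,,,[,]@,,,,,…
step 33: q1 h=27  …,,,,,,[@],,,,,,…
step 34: q2 h=26  …,,,,,,[,],,,,,,…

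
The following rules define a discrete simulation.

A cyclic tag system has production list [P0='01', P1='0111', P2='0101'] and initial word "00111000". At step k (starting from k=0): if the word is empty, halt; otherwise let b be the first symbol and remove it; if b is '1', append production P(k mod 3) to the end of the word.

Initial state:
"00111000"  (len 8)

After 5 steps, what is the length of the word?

13

t=0: "00111000"  (len 8)
t=1: "0111000"  (len 7)
t=2: "111000"  (len 6)
t=3: "110000101"  (len 9)
t=4: "1000010101"  (len 10)
t=5: "0000101010111"  (len 13)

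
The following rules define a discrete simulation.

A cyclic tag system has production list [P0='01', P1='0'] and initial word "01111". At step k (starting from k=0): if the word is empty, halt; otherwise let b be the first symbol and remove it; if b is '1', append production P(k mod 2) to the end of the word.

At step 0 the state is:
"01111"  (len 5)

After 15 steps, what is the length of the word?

step 0: "01111"  (len 5)
step 1: "1111"  (len 4)
step 2: "1110"  (len 4)
step 3: "11001"  (len 5)
step 4: "10010"  (len 5)
step 5: "001001"  (len 6)
step 6: "01001"  (len 5)
step 7: "1001"  (len 4)
step 8: "0010"  (len 4)
step 9: "010"  (len 3)
step 10: "10"  (len 2)
step 11: "001"  (len 3)
step 12: "01"  (len 2)
step 13: "1"  (len 1)
step 14: "0"  (len 1)
step 15: (halted — word empty)

0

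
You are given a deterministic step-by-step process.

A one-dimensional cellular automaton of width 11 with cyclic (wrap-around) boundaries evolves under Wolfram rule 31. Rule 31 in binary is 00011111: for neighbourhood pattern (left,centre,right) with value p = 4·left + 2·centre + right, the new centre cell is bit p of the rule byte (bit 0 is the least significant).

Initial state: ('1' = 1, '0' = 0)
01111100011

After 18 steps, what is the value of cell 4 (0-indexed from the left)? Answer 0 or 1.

0

gen 0: 01111100011
gen 1: 01000011110
gen 2: 11111110001
gen 3: 00000001111
gen 4: 11111111000
gen 5: 10000000111
gen 6: 01111111100
gen 7: 11000000011
gen 8: 00111111110
gen 9: 11100000001
gen 10: 00011111111
gen 11: 11110000000
gen 12: 10001111111
gen 13: 01111000000
gen 14: 11000111111
gen 15: 00111100000
gen 16: 11100011111
gen 17: 00011110000
gen 18: 11110001111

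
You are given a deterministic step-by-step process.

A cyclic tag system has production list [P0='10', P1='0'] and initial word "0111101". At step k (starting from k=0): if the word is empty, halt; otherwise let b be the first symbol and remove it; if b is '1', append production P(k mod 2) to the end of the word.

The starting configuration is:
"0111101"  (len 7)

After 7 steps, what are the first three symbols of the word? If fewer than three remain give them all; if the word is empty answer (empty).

gen 0: "0111101"  (len 7)
gen 1: "111101"  (len 6)
gen 2: "111010"  (len 6)
gen 3: "1101010"  (len 7)
gen 4: "1010100"  (len 7)
gen 5: "01010010"  (len 8)
gen 6: "1010010"  (len 7)
gen 7: "01001010"  (len 8)

010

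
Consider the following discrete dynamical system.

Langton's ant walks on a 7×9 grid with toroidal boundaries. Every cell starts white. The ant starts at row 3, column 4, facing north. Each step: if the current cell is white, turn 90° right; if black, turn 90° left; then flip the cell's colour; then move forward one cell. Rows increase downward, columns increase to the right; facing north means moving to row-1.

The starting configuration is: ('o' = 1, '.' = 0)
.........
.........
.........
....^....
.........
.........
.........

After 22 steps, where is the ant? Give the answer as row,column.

4,1

gen 0: .........
.........
.........
....^....
.........
.........
.........
gen 1: .........
.........
.........
....o>...
.........
.........
.........
gen 2: .........
.........
.........
....oo...
.....v...
.........
.........
gen 3: .........
.........
.........
....oo...
....<o...
.........
.........
gen 4: .........
.........
.........
....^o...
....oo...
.........
.........
gen 5: .........
.........
.........
...<.o...
....oo...
.........
.........
gen 6: .........
.........
...^.....
...o.o...
....oo...
.........
.........
gen 7: .........
.........
...o>....
...o.o...
....oo...
.........
.........
gen 8: .........
.........
...oo....
...ovo...
....oo...
.........
.........
gen 9: .........
.........
...oo....
...<oo...
....oo...
.........
.........
gen 10: .........
.........
...oo....
....oo...
...voo...
.........
.........
gen 11: .........
.........
...oo....
....oo...
..<ooo...
.........
.........
gen 12: .........
.........
...oo....
..^.oo...
..oooo...
.........
.........
gen 13: .........
.........
...oo....
..o>oo...
..oooo...
.........
.........
gen 14: .........
.........
...oo....
..oooo...
..ovoo...
.........
.........
gen 15: .........
.........
...oo....
..oooo...
..o.>o...
.........
.........
gen 16: .........
.........
...oo....
..oo^o...
..o..o...
.........
.........
gen 17: .........
.........
...oo....
..o<.o...
..o..o...
.........
.........
gen 18: .........
.........
...oo....
..o..o...
..ov.o...
.........
.........
gen 19: .........
.........
...oo....
..o..o...
..<o.o...
.........
.........
gen 20: .........
.........
...oo....
..o..o...
...o.o...
..v......
.........
gen 21: .........
.........
...oo....
..o..o...
...o.o...
.<o......
.........
gen 22: .........
.........
...oo....
..o..o...
.^.o.o...
.oo......
.........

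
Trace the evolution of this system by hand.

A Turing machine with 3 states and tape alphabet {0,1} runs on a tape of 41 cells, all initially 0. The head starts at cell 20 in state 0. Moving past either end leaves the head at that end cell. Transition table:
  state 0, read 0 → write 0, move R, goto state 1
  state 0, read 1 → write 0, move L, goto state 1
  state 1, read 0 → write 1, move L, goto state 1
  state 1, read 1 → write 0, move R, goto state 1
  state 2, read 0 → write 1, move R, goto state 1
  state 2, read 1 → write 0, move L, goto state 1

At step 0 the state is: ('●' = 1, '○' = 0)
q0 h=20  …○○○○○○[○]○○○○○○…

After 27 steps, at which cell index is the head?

[0] q0 h=20  …○○○○○○[○]○○○○○○…
[1] q1 h=21  …○○○○○○[○]○○○○○○…
[2] q1 h=20  …○○○○○○[○]●○○○○○…
[3] q1 h=19  …○○○○○○[○]●●○○○○…
[4] q1 h=18  …○○○○○○[○]●●●○○○…
[5] q1 h=17  …○○○○○○[○]●●●●○○…
[6] q1 h=16  …○○○○○○[○]●●●●●○…
[7] q1 h=15  …○○○○○○[○]●●●●●●…
[8] q1 h=14  …○○○○○○[○]●●●●●●…
[9] q1 h=13  …○○○○○○[○]●●●●●●…
[10] q1 h=12  …○○○○○○[○]●●●●●●…
[11] q1 h=11  …○○○○○○[○]●●●●●●…
[12] q1 h=10  …○○○○○○[○]●●●●●●…
[13] q1 h= 9  …○○○○○○[○]●●●●●●…
[14] q1 h= 8  …○○○○○○[○]●●●●●●…
[15] q1 h= 7  …○○○○○○[○]●●●●●●…
[16] q1 h= 6  |○○○○○○[○]●●●●●●…
[17] q1 h= 5  |○○○○○[○]●●●●●●…
[18] q1 h= 4  |○○○○[○]●●●●●●…
[19] q1 h= 3  |○○○[○]●●●●●●…
[20] q1 h= 2  |○○[○]●●●●●●…
[21] q1 h= 1  |○[○]●●●●●●…
[22] q1 h= 0  |[○]●●●●●●…
[23] q1 h= 0  |[●]●●●●●●…
[24] q1 h= 1  |○[●]●●●●●●…
[25] q1 h= 2  |○○[●]●●●●●●…
[26] q1 h= 3  |○○○[●]●●●●●●…
[27] q1 h= 4  |○○○○[●]●●●●●●…

4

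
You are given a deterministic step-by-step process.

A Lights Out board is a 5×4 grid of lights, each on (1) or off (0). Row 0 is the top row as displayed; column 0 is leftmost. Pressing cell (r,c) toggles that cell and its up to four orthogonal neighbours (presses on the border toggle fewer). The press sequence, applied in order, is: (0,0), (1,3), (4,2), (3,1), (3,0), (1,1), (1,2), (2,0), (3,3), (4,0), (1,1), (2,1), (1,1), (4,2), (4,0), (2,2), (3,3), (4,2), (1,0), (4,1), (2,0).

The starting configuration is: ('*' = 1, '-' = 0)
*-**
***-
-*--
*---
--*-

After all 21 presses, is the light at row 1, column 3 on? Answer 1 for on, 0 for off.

0

0) *-**
***-
-*--
*---
--*-
1) -***
-**-
-*--
*---
--*-
2) -**-
-*-*
-*-*
*---
--*-
3) -**-
-*-*
-*-*
*-*-
-*-*
4) -**-
-*-*
---*
-*--
---*
5) -**-
-*-*
*--*
*---
*--*
6) --*-
*-**
**-*
*---
*--*
7) ----
**--
****
*---
*--*
8) ----
-*--
--**
----
*--*
9) ----
-*--
--*-
--**
*---
10) ----
-*--
--*-
*-**
-*--
11) -*--
*-*-
-**-
*-**
-*--
12) -*--
***-
*---
****
-*--
13) ----
----
**--
****
-*--
14) ----
----
**--
**-*
--**
15) ----
----
**--
-*-*
****
16) ----
--*-
*-**
-***
****
17) ----
--*-
*-*-
-*--
***-
18) ----
--*-
*-*-
-**-
*--*
19) *---
***-
--*-
-**-
*--*
20) *---
***-
--*-
--*-
-***
21) *---
-**-
***-
*-*-
-***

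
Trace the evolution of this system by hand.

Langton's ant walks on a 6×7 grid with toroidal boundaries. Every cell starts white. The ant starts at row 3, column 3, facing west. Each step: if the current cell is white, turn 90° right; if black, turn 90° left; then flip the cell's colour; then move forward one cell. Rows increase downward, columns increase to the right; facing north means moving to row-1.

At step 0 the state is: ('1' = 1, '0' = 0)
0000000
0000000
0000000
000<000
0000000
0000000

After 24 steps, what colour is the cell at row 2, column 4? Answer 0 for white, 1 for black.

1

0) 0000000
0000000
0000000
000<000
0000000
0000000
1) 0000000
0000000
000^000
0001000
0000000
0000000
2) 0000000
0000000
0001>00
0001000
0000000
0000000
3) 0000000
0000000
0001100
0001v00
0000000
0000000
4) 0000000
0000000
0001100
000<100
0000000
0000000
5) 0000000
0000000
0001100
0000100
000v000
0000000
6) 0000000
0000000
0001100
0000100
00<1000
0000000
7) 0000000
0000000
0001100
00^0100
0011000
0000000
8) 0000000
0000000
0001100
001>100
0011000
0000000
9) 0000000
0000000
0001100
0011100
001v000
0000000
10) 0000000
0000000
0001100
0011100
0010>00
0000000
11) 0000000
0000000
0001100
0011100
0010100
0000v00
12) 0000000
0000000
0001100
0011100
0010100
000<100
13) 0000000
0000000
0001100
0011100
001^100
0001100
14) 0000000
0000000
0001100
0011100
0011>00
0001100
15) 0000000
0000000
0001100
0011^00
0011000
0001100
16) 0000000
0000000
0001100
001<000
0011000
0001100
17) 0000000
0000000
0001100
0010000
001v000
0001100
18) 0000000
0000000
0001100
0010000
0010>00
0001100
19) 0000000
0000000
0001100
0010000
0010100
0001v00
20) 0000000
0000000
0001100
0010000
0010100
00010>0
21) 00000v0
0000000
0001100
0010000
0010100
0001010
22) 0000<10
0000000
0001100
0010000
0010100
0001010
23) 0000110
0000000
0001100
0010000
0010100
0001^10
24) 0000110
0000000
0001100
0010000
0010100
00011>0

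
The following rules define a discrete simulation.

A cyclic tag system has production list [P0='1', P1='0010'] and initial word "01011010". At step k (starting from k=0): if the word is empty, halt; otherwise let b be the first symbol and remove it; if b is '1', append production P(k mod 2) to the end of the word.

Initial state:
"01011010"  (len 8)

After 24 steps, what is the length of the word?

t=0: "01011010"  (len 8)
t=1: "1011010"  (len 7)
t=2: "0110100010"  (len 10)
t=3: "110100010"  (len 9)
t=4: "101000100010"  (len 12)
t=5: "010001000101"  (len 12)
t=6: "10001000101"  (len 11)
t=7: "00010001011"  (len 11)
t=8: "0010001011"  (len 10)
t=9: "010001011"  (len 9)
t=10: "10001011"  (len 8)
t=11: "00010111"  (len 8)
t=12: "0010111"  (len 7)
t=13: "010111"  (len 6)
t=14: "10111"  (len 5)
t=15: "01111"  (len 5)
t=16: "1111"  (len 4)
t=17: "1111"  (len 4)
t=18: "1110010"  (len 7)
t=19: "1100101"  (len 7)
t=20: "1001010010"  (len 10)
t=21: "0010100101"  (len 10)
t=22: "010100101"  (len 9)
t=23: "10100101"  (len 8)
t=24: "01001010010"  (len 11)

11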